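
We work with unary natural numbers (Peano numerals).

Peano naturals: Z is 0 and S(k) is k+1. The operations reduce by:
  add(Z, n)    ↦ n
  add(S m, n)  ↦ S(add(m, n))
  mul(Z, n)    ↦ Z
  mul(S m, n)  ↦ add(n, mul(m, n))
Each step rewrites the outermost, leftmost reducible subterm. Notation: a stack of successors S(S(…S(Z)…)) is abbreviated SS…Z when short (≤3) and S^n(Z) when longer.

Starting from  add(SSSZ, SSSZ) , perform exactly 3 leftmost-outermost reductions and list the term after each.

Answer: after 3 steps: S(S(S(add(Z, SSSZ))))

Derivation:
  start: add(SSSZ, SSSZ)
  [1] S(add(SSZ, SSSZ))
  [2] S(S(add(SZ, SSSZ)))
  [3] S(S(S(add(Z, SSSZ))))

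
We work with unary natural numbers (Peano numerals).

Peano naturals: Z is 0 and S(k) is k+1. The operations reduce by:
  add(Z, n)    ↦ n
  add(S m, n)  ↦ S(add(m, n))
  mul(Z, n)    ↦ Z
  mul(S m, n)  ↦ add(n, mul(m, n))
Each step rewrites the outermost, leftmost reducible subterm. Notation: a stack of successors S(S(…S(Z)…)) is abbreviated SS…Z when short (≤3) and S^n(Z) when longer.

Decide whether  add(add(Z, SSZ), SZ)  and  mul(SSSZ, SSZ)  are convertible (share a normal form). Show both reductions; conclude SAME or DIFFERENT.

Answer: DIFFERENT — A ⇓ SSSZ, B ⇓ S^6(Z)

Reduction:
Term A:
  start: add(add(Z, SSZ), SZ)
  [1] add(SSZ, SZ)
  [2] S(add(SZ, SZ))
  [3] S(S(add(Z, SZ)))
  [4] SSSZ

Term B:
  start: mul(SSSZ, SSZ)
  [1] add(SSZ, mul(SSZ, SSZ))
  [2] S(add(SZ, mul(SSZ, SSZ)))
  [3] S(S(add(Z, mul(SSZ, SSZ))))
  [4] S(S(mul(SSZ, SSZ)))
  [5] S(S(add(SSZ, mul(SZ, SSZ))))
  [6] S(S(S(add(SZ, mul(SZ, SSZ)))))
  [7] S(S(S(S(add(Z, mul(SZ, SSZ))))))
  [8] S(S(S(S(mul(SZ, SSZ)))))
  [9] S(S(S(S(add(SSZ, mul(Z, SSZ))))))
  [10] S(S(S(S(S(add(SZ, mul(Z, SSZ)))))))
  [11] S(S(S(S(S(S(add(Z, mul(Z, SSZ))))))))
  [12] S(S(S(S(S(S(mul(Z, SSZ)))))))
  [13] S^6(Z)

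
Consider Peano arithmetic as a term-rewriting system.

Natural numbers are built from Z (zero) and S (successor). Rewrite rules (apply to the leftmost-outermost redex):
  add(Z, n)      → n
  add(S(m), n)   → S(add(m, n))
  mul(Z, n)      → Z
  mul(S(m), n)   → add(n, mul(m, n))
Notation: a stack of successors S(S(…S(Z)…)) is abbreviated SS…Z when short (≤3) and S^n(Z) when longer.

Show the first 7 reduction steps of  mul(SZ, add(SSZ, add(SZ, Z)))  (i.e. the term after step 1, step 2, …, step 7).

Answer: after 7 steps: S(S(add(S(add(Z, Z)), mul(Z, add(SSZ, add(SZ, Z))))))

Working:
  start: mul(SZ, add(SSZ, add(SZ, Z)))
  →1  add(add(SSZ, add(SZ, Z)), mul(Z, add(SSZ, add(SZ, Z))))
  →2  add(S(add(SZ, add(SZ, Z))), mul(Z, add(SSZ, add(SZ, Z))))
  →3  S(add(add(SZ, add(SZ, Z)), mul(Z, add(SSZ, add(SZ, Z)))))
  →4  S(add(S(add(Z, add(SZ, Z))), mul(Z, add(SSZ, add(SZ, Z)))))
  →5  S(S(add(add(Z, add(SZ, Z)), mul(Z, add(SSZ, add(SZ, Z))))))
  →6  S(S(add(add(SZ, Z), mul(Z, add(SSZ, add(SZ, Z))))))
  →7  S(S(add(S(add(Z, Z)), mul(Z, add(SSZ, add(SZ, Z))))))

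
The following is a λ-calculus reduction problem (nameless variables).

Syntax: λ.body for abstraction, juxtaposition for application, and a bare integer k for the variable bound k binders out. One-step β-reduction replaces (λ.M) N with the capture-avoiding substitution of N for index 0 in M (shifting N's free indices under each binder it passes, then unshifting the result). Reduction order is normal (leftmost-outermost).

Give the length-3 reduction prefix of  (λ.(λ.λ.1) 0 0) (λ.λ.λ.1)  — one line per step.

  start: (λ.(λ.λ.1) 0 0) (λ.λ.λ.1)
  →1  (λ.λ.1) (λ.λ.λ.1) (λ.λ.λ.1)
  →2  (λ.λ.λ.λ.1) (λ.λ.λ.1)
  →3  λ.λ.λ.1

Answer: after 3 steps: λ.λ.λ.1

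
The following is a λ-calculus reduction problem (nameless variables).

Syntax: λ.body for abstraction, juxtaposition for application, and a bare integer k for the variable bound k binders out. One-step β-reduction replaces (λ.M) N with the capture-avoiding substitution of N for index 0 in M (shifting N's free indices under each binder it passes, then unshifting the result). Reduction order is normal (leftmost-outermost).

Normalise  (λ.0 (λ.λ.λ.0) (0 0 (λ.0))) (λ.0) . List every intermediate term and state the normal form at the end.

  start: (λ.0 (λ.λ.λ.0) (0 0 (λ.0))) (λ.0)
  →1  (λ.0) (λ.λ.λ.0) ((λ.0) (λ.0) (λ.0))
  →2  (λ.λ.λ.0) ((λ.0) (λ.0) (λ.0))
  →3  λ.λ.0

Answer: normal form = λ.λ.0  (in 3 steps)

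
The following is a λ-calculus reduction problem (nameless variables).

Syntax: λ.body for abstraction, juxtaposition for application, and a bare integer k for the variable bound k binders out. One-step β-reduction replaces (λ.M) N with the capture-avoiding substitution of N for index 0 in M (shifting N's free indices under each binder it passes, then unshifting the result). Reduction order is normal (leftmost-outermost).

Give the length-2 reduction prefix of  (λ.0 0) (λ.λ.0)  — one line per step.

Answer: after 2 steps: λ.0

Derivation:
  start: (λ.0 0) (λ.λ.0)
  →1  (λ.λ.0) (λ.λ.0)
  →2  λ.0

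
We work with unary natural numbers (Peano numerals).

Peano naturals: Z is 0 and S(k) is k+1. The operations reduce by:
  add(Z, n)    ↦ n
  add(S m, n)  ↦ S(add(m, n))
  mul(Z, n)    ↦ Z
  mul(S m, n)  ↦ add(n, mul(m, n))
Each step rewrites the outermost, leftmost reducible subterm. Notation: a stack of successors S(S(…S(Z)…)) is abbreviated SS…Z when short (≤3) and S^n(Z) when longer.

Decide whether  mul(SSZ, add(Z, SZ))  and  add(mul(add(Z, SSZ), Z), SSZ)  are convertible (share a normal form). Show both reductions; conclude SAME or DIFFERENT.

Term A:
  start: mul(SSZ, add(Z, SZ))
  →1  add(add(Z, SZ), mul(SZ, add(Z, SZ)))
  →2  add(SZ, mul(SZ, add(Z, SZ)))
  →3  S(add(Z, mul(SZ, add(Z, SZ))))
  →4  S(mul(SZ, add(Z, SZ)))
  →5  S(add(add(Z, SZ), mul(Z, add(Z, SZ))))
  →6  S(add(SZ, mul(Z, add(Z, SZ))))
  →7  S(S(add(Z, mul(Z, add(Z, SZ)))))
  →8  S(S(mul(Z, add(Z, SZ))))
  →9  SSZ

Term B:
  start: add(mul(add(Z, SSZ), Z), SSZ)
  →1  add(mul(SSZ, Z), SSZ)
  →2  add(add(Z, mul(SZ, Z)), SSZ)
  →3  add(mul(SZ, Z), SSZ)
  →4  add(add(Z, mul(Z, Z)), SSZ)
  →5  add(mul(Z, Z), SSZ)
  →6  add(Z, SSZ)
  →7  SSZ

Answer: SAME — A ⇓ SSZ, B ⇓ SSZ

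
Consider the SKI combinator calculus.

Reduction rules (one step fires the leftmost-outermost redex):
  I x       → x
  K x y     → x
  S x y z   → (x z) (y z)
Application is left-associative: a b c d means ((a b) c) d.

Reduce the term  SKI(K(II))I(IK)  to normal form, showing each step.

  start: SKI(K(II))I(IK)
  step 1: K(K(II))(I(K(II)))I(IK)
  step 2: K(II)I(IK)
  step 3: II(IK)
  step 4: I(IK)
  step 5: IK
  step 6: K

Answer: normal form = K  (in 6 steps)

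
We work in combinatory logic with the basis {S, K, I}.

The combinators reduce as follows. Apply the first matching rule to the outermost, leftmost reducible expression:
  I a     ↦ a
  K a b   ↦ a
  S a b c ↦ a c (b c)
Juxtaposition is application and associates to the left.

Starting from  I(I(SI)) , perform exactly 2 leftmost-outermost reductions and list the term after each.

  start: I(I(SI))
  step 1: I(SI)
  step 2: SI

Answer: after 2 steps: SI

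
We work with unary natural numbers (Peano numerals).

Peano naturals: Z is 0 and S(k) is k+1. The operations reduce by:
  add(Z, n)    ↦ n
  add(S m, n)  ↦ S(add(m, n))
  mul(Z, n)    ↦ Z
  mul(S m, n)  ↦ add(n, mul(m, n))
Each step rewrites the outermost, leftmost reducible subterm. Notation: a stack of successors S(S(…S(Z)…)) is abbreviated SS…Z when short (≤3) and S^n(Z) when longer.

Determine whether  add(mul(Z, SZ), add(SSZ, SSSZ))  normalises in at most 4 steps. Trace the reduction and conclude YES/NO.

Answer: NO — after 4 steps the term is S(S(add(Z, SSSZ))), not yet normal

Derivation:
  start: add(mul(Z, SZ), add(SSZ, SSSZ))
  [1] add(Z, add(SSZ, SSSZ))
  [2] add(SSZ, SSSZ)
  [3] S(add(SZ, SSSZ))
  [4] S(S(add(Z, SSSZ)))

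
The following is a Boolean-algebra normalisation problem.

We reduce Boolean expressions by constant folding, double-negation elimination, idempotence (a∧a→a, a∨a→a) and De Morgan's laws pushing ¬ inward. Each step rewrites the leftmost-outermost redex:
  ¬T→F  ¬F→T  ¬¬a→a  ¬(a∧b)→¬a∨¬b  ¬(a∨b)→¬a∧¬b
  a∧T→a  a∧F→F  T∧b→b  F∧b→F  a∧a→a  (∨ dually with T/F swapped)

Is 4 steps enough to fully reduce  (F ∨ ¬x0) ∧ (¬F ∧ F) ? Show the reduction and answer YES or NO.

  start: (F ∨ ¬x0) ∧ (¬F ∧ F)
  step 1: ¬x0 ∧ (¬F ∧ F)
  step 2: ¬x0 ∧ F
  step 3: F

Answer: YES — reaches normal form F in 3 ≤ 4 steps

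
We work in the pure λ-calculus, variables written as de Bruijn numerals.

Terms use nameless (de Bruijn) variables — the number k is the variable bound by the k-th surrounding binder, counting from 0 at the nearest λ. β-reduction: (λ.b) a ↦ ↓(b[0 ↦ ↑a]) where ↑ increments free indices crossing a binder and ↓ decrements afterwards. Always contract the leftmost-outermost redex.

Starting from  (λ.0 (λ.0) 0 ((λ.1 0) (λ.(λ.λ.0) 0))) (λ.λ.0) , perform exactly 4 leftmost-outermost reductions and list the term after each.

  start: (λ.0 (λ.0) 0 ((λ.1 0) (λ.(λ.λ.0) 0))) (λ.λ.0)
  step 1: (λ.λ.0) (λ.0) (λ.λ.0) ((λ.(λ.λ.0) 0) (λ.(λ.λ.0) 0))
  step 2: (λ.0) (λ.λ.0) ((λ.(λ.λ.0) 0) (λ.(λ.λ.0) 0))
  step 3: (λ.λ.0) ((λ.(λ.λ.0) 0) (λ.(λ.λ.0) 0))
  step 4: λ.0

Answer: after 4 steps: λ.0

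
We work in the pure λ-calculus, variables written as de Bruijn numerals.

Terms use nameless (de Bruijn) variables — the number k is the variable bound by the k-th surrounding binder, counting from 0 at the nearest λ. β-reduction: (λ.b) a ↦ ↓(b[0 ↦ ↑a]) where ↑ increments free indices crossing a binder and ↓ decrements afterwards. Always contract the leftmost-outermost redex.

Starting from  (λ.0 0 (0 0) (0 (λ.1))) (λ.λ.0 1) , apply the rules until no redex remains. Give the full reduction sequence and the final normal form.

  start: (λ.0 0 (0 0) (0 (λ.1))) (λ.λ.0 1)
  [1] (λ.λ.0 1) (λ.λ.0 1) ((λ.λ.0 1) (λ.λ.0 1)) ((λ.λ.0 1) (λ.λ.λ.0 1))
  [2] (λ.0 (λ.λ.0 1)) ((λ.λ.0 1) (λ.λ.0 1)) ((λ.λ.0 1) (λ.λ.λ.0 1))
  [3] (λ.λ.0 1) (λ.λ.0 1) (λ.λ.0 1) ((λ.λ.0 1) (λ.λ.λ.0 1))
  [4] (λ.0 (λ.λ.0 1)) (λ.λ.0 1) ((λ.λ.0 1) (λ.λ.λ.0 1))
  [5] (λ.λ.0 1) (λ.λ.0 1) ((λ.λ.0 1) (λ.λ.λ.0 1))
  [6] (λ.0 (λ.λ.0 1)) ((λ.λ.0 1) (λ.λ.λ.0 1))
  [7] (λ.λ.0 1) (λ.λ.λ.0 1) (λ.λ.0 1)
  [8] (λ.0 (λ.λ.λ.0 1)) (λ.λ.0 1)
  [9] (λ.λ.0 1) (λ.λ.λ.0 1)
  [10] λ.0 (λ.λ.λ.0 1)

Answer: normal form = λ.0 (λ.λ.λ.0 1)  (in 10 steps)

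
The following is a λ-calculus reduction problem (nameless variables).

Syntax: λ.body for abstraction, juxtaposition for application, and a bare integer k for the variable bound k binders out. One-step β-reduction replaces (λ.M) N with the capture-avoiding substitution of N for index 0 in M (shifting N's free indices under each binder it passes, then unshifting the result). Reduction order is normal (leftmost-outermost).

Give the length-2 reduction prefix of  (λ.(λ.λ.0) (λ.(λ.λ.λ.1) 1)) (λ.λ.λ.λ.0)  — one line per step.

  start: (λ.(λ.λ.0) (λ.(λ.λ.λ.1) 1)) (λ.λ.λ.λ.0)
  [1] (λ.λ.0) (λ.(λ.λ.λ.1) (λ.λ.λ.λ.0))
  [2] λ.0

Answer: after 2 steps: λ.0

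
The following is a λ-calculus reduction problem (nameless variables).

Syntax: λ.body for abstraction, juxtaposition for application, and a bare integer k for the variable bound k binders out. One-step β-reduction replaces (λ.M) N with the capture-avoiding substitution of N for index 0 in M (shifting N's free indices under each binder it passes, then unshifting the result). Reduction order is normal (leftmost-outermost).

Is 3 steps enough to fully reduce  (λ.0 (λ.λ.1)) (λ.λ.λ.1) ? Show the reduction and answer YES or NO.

  start: (λ.0 (λ.λ.1)) (λ.λ.λ.1)
  →1  (λ.λ.λ.1) (λ.λ.1)
  →2  λ.λ.1

Answer: YES — reaches normal form λ.λ.1 in 2 ≤ 3 steps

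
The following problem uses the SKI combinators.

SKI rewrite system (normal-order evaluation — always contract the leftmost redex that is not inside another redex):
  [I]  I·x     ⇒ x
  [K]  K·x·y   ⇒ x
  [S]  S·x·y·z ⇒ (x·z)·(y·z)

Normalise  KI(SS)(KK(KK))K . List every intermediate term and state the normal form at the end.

Answer: normal form = KK  (in 3 steps)

Working:
  start: KI(SS)(KK(KK))K
  [1] I(KK(KK))K
  [2] KK(KK)K
  [3] KK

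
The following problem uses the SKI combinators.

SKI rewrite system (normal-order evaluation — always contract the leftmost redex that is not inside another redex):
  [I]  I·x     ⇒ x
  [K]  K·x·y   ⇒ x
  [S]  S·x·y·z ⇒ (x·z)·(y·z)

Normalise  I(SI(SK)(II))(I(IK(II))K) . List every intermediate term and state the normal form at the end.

  start: I(SI(SK)(II))(I(IK(II))K)
  step 1: SI(SK)(II)(I(IK(II))K)
  step 2: I(II)(SK(II))(I(IK(II))K)
  step 3: II(SK(II))(I(IK(II))K)
  step 4: I(SK(II))(I(IK(II))K)
  step 5: SK(II)(I(IK(II))K)
  step 6: K(I(IK(II))K)(II(I(IK(II))K))
  step 7: I(IK(II))K
  step 8: IK(II)K
  step 9: K(II)K
  step 10: II
  step 11: I

Answer: normal form = I  (in 11 steps)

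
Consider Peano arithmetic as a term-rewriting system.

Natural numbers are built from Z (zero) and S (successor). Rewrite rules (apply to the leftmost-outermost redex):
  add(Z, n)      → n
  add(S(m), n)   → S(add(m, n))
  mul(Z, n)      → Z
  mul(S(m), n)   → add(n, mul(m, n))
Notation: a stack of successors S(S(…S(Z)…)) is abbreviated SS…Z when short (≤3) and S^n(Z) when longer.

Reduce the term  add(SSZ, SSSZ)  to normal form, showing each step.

  start: add(SSZ, SSSZ)
  step 1: S(add(SZ, SSSZ))
  step 2: S(S(add(Z, SSSZ)))
  step 3: S^5(Z)

Answer: normal form = S^5(Z)  (in 3 steps)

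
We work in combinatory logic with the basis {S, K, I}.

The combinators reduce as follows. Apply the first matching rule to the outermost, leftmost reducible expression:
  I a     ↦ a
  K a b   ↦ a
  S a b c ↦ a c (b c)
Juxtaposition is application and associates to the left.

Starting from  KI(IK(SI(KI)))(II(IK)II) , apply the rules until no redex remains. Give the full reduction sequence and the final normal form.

Answer: normal form = I  (in 6 steps)

Working:
  start: KI(IK(SI(KI)))(II(IK)II)
  step 1: I(II(IK)II)
  step 2: II(IK)II
  step 3: I(IK)II
  step 4: IKII
  step 5: KII
  step 6: I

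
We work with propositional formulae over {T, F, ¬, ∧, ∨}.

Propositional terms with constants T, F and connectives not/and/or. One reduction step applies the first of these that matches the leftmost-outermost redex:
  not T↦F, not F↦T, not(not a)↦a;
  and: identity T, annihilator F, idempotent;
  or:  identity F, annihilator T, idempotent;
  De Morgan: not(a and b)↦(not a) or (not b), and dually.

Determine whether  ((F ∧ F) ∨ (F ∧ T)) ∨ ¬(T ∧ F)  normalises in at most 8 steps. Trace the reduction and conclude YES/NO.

  start: ((F ∧ F) ∨ (F ∧ T)) ∨ ¬(T ∧ F)
  [1] (F ∨ (F ∧ T)) ∨ ¬(T ∧ F)
  [2] (F ∧ T) ∨ ¬(T ∧ F)
  [3] F ∨ ¬(T ∧ F)
  [4] ¬(T ∧ F)
  [5] ¬T ∨ ¬F
  [6] F ∨ ¬F
  [7] ¬F
  [8] T

Answer: YES — reaches normal form T in 8 ≤ 8 steps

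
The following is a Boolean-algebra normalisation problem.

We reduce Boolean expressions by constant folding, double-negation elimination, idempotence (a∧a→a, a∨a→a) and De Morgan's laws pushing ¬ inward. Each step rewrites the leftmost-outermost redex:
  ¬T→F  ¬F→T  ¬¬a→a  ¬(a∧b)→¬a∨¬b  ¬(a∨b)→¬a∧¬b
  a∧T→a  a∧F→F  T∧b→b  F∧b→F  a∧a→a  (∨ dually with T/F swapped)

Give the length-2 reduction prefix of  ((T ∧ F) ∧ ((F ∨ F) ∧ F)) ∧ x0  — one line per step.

  start: ((T ∧ F) ∧ ((F ∨ F) ∧ F)) ∧ x0
  →1  (F ∧ ((F ∨ F) ∧ F)) ∧ x0
  →2  F ∧ x0

Answer: after 2 steps: F ∧ x0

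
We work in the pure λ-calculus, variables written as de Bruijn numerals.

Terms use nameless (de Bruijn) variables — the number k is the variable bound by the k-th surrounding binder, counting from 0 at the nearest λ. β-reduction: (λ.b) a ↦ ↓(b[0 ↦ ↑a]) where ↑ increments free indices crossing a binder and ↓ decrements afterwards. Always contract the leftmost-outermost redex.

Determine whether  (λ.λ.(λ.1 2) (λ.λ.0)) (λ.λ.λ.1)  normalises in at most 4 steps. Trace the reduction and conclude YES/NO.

Answer: YES — reaches normal form λ.0 (λ.λ.λ.1) in 2 ≤ 4 steps

Working:
  start: (λ.λ.(λ.1 2) (λ.λ.0)) (λ.λ.λ.1)
  step 1: λ.(λ.1 (λ.λ.λ.1)) (λ.λ.0)
  step 2: λ.0 (λ.λ.λ.1)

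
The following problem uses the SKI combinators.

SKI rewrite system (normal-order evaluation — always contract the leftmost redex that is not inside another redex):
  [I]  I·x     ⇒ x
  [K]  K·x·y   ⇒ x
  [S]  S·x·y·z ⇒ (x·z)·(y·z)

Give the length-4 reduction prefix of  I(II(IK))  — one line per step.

  start: I(II(IK))
  →1  II(IK)
  →2  I(IK)
  →3  IK
  →4  K

Answer: after 4 steps: K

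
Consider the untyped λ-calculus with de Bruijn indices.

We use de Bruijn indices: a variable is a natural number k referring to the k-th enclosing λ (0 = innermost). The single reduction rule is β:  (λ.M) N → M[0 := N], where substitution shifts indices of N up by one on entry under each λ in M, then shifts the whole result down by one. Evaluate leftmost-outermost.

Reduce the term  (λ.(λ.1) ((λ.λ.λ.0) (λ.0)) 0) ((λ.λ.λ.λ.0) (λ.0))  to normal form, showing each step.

  start: (λ.(λ.1) ((λ.λ.λ.0) (λ.0)) 0) ((λ.λ.λ.λ.0) (λ.0))
  step 1: (λ.(λ.λ.λ.λ.0) (λ.0)) ((λ.λ.λ.0) (λ.0)) ((λ.λ.λ.λ.0) (λ.0))
  step 2: (λ.λ.λ.λ.0) (λ.0) ((λ.λ.λ.λ.0) (λ.0))
  step 3: (λ.λ.λ.0) ((λ.λ.λ.λ.0) (λ.0))
  step 4: λ.λ.0

Answer: normal form = λ.λ.0  (in 4 steps)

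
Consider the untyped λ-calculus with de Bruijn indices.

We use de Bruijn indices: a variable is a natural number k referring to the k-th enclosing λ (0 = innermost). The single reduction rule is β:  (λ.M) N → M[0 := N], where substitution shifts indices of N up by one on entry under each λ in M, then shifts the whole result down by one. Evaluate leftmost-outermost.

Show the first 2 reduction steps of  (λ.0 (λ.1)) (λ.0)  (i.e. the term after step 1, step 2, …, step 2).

  start: (λ.0 (λ.1)) (λ.0)
  →1  (λ.0) (λ.λ.0)
  →2  λ.λ.0

Answer: after 2 steps: λ.λ.0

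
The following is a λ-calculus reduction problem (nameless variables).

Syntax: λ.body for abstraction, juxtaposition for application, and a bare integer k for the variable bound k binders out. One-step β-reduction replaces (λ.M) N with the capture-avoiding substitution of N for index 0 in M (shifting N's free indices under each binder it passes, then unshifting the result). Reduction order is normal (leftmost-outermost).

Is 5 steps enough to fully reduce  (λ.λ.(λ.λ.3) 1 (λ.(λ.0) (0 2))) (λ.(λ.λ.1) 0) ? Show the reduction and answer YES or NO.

  start: (λ.λ.(λ.λ.3) 1 (λ.(λ.0) (0 2))) (λ.(λ.λ.1) 0)
  step 1: λ.(λ.λ.λ.(λ.λ.1) 0) (λ.(λ.λ.1) 0) (λ.(λ.0) (0 (λ.(λ.λ.1) 0)))
  step 2: λ.(λ.λ.(λ.λ.1) 0) (λ.(λ.0) (0 (λ.(λ.λ.1) 0)))
  step 3: λ.λ.(λ.λ.1) 0
  step 4: λ.λ.λ.1

Answer: YES — reaches normal form λ.λ.λ.1 in 4 ≤ 5 steps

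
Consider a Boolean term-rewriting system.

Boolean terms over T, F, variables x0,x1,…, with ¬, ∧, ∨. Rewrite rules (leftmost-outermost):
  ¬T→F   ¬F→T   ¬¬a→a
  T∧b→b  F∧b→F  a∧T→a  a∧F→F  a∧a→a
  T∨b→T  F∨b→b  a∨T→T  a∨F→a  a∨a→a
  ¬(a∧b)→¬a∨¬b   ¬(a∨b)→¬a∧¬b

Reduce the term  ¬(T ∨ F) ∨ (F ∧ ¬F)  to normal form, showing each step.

Answer: normal form = F  (in 4 steps)

Derivation:
  start: ¬(T ∨ F) ∨ (F ∧ ¬F)
  →1  (¬T ∧ ¬F) ∨ (F ∧ ¬F)
  →2  (F ∧ ¬F) ∨ (F ∧ ¬F)
  →3  F ∧ ¬F
  →4  F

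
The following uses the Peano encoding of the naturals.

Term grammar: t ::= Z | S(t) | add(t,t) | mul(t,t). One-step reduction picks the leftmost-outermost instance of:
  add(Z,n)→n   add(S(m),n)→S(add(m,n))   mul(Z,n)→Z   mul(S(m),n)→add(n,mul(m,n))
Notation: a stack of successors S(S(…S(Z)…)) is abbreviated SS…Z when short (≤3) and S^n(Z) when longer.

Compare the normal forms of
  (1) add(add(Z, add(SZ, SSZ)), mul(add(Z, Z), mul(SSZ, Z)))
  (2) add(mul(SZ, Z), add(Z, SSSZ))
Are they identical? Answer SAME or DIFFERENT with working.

Answer: SAME — A ⇓ SSSZ, B ⇓ SSSZ

Reduction:
Term A:
  start: add(add(Z, add(SZ, SSZ)), mul(add(Z, Z), mul(SSZ, Z)))
  step 1: add(add(SZ, SSZ), mul(add(Z, Z), mul(SSZ, Z)))
  step 2: add(S(add(Z, SSZ)), mul(add(Z, Z), mul(SSZ, Z)))
  step 3: S(add(add(Z, SSZ), mul(add(Z, Z), mul(SSZ, Z))))
  step 4: S(add(SSZ, mul(add(Z, Z), mul(SSZ, Z))))
  step 5: S(S(add(SZ, mul(add(Z, Z), mul(SSZ, Z)))))
  step 6: S(S(S(add(Z, mul(add(Z, Z), mul(SSZ, Z))))))
  step 7: S(S(S(mul(add(Z, Z), mul(SSZ, Z)))))
  step 8: S(S(S(mul(Z, mul(SSZ, Z)))))
  step 9: SSSZ

Term B:
  start: add(mul(SZ, Z), add(Z, SSSZ))
  step 1: add(add(Z, mul(Z, Z)), add(Z, SSSZ))
  step 2: add(mul(Z, Z), add(Z, SSSZ))
  step 3: add(Z, add(Z, SSSZ))
  step 4: add(Z, SSSZ)
  step 5: SSSZ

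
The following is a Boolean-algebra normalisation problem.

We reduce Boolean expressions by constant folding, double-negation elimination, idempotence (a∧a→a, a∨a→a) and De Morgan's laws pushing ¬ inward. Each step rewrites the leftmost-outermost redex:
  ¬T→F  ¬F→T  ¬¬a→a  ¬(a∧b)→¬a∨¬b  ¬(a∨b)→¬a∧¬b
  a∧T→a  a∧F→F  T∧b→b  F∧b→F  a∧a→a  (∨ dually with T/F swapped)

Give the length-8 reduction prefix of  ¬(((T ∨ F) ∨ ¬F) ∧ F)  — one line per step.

  start: ¬(((T ∨ F) ∨ ¬F) ∧ F)
  step 1: ¬((T ∨ F) ∨ ¬F) ∨ ¬F
  step 2: (¬(T ∨ F) ∧ ¬¬F) ∨ ¬F
  step 3: ((¬T ∧ ¬F) ∧ ¬¬F) ∨ ¬F
  step 4: ((F ∧ ¬F) ∧ ¬¬F) ∨ ¬F
  step 5: (F ∧ ¬¬F) ∨ ¬F
  step 6: F ∨ ¬F
  step 7: ¬F
  step 8: T

Answer: after 8 steps: T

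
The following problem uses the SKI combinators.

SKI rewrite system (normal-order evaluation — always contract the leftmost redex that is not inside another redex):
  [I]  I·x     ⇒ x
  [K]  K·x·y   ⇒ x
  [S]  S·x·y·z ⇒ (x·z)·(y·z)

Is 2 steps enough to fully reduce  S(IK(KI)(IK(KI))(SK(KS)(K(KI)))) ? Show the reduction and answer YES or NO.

  start: S(IK(KI)(IK(KI))(SK(KS)(K(KI))))
  step 1: S(K(KI)(IK(KI))(SK(KS)(K(KI))))
  step 2: S(KI(SK(KS)(K(KI))))

Answer: NO — after 2 steps the term is S(KI(SK(KS)(K(KI)))), not yet normal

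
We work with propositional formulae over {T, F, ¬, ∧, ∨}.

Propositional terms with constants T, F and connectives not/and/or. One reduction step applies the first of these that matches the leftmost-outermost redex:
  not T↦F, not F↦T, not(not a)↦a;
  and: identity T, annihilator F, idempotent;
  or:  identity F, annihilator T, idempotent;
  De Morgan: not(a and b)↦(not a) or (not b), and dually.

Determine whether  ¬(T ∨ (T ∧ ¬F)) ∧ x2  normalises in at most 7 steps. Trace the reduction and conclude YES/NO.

Answer: YES — reaches normal form F in 4 ≤ 7 steps

Reduction:
  start: ¬(T ∨ (T ∧ ¬F)) ∧ x2
  →1  (¬T ∧ ¬(T ∧ ¬F)) ∧ x2
  →2  (F ∧ ¬(T ∧ ¬F)) ∧ x2
  →3  F ∧ x2
  →4  F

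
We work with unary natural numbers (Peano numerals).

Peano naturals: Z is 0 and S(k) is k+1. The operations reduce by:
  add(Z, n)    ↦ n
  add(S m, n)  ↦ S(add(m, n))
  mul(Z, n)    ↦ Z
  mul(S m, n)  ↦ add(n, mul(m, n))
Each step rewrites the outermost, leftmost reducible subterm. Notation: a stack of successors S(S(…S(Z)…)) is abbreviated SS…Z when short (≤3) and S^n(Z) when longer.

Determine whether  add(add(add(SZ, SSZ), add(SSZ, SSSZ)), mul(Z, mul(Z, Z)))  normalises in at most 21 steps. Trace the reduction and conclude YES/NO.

Answer: YES — reaches normal form S^8(Z) in 19 ≤ 21 steps

Derivation:
  start: add(add(add(SZ, SSZ), add(SSZ, SSSZ)), mul(Z, mul(Z, Z)))
  →1  add(add(S(add(Z, SSZ)), add(SSZ, SSSZ)), mul(Z, mul(Z, Z)))
  →2  add(S(add(add(Z, SSZ), add(SSZ, SSSZ))), mul(Z, mul(Z, Z)))
  →3  S(add(add(add(Z, SSZ), add(SSZ, SSSZ)), mul(Z, mul(Z, Z))))
  →4  S(add(add(SSZ, add(SSZ, SSSZ)), mul(Z, mul(Z, Z))))
  →5  S(add(S(add(SZ, add(SSZ, SSSZ))), mul(Z, mul(Z, Z))))
  →6  S(S(add(add(SZ, add(SSZ, SSSZ)), mul(Z, mul(Z, Z)))))
  →7  S(S(add(S(add(Z, add(SSZ, SSSZ))), mul(Z, mul(Z, Z)))))
  →8  S(S(S(add(add(Z, add(SSZ, SSSZ)), mul(Z, mul(Z, Z))))))
  →9  S(S(S(add(add(SSZ, SSSZ), mul(Z, mul(Z, Z))))))
  →10  S(S(S(add(S(add(SZ, SSSZ)), mul(Z, mul(Z, Z))))))
  →11  S(S(S(S(add(add(SZ, SSSZ), mul(Z, mul(Z, Z)))))))
  →12  S(S(S(S(add(S(add(Z, SSSZ)), mul(Z, mul(Z, Z)))))))
  →13  S(S(S(S(S(add(add(Z, SSSZ), mul(Z, mul(Z, Z))))))))
  →14  S(S(S(S(S(add(SSSZ, mul(Z, mul(Z, Z))))))))
  →15  S(S(S(S(S(S(add(SSZ, mul(Z, mul(Z, Z)))))))))
  →16  S(S(S(S(S(S(S(add(SZ, mul(Z, mul(Z, Z))))))))))
  →17  S(S(S(S(S(S(S(S(add(Z, mul(Z, mul(Z, Z)))))))))))
  →18  S(S(S(S(S(S(S(S(mul(Z, mul(Z, Z))))))))))
  →19  S^8(Z)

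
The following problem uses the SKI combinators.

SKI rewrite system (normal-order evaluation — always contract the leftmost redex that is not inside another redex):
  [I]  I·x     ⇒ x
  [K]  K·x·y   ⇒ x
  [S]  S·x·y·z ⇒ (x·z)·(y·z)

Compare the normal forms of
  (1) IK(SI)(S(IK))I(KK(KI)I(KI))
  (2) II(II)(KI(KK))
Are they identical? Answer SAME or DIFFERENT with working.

Term A:
  start: IK(SI)(S(IK))I(KK(KI)I(KI))
  step 1: K(SI)(S(IK))I(KK(KI)I(KI))
  step 2: SII(KK(KI)I(KI))
  step 3: I(KK(KI)I(KI))(I(KK(KI)I(KI)))
  step 4: KK(KI)I(KI)(I(KK(KI)I(KI)))
  step 5: KI(KI)(I(KK(KI)I(KI)))
  step 6: I(I(KK(KI)I(KI)))
  step 7: I(KK(KI)I(KI))
  step 8: KK(KI)I(KI)
  step 9: KI(KI)
  step 10: I

Term B:
  start: II(II)(KI(KK))
  step 1: I(II)(KI(KK))
  step 2: II(KI(KK))
  step 3: I(KI(KK))
  step 4: KI(KK)
  step 5: I

Answer: SAME — A ⇓ I, B ⇓ I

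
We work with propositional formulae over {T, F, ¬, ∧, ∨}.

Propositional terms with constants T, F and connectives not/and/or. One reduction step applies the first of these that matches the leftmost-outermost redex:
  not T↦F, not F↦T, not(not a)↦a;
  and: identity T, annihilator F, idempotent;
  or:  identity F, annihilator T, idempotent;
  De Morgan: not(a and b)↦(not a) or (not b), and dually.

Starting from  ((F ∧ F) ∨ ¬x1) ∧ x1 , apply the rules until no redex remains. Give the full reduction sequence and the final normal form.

Answer: normal form = ¬x1 ∧ x1  (in 2 steps)

Reduction:
  start: ((F ∧ F) ∨ ¬x1) ∧ x1
  [1] (F ∨ ¬x1) ∧ x1
  [2] ¬x1 ∧ x1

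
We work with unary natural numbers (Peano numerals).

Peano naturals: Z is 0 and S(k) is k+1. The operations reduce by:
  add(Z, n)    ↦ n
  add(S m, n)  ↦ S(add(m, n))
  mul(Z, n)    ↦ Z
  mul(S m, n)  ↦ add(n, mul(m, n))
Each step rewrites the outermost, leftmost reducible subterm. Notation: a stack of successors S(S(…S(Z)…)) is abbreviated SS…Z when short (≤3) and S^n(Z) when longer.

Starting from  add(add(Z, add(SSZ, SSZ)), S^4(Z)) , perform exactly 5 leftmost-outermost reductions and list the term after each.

  start: add(add(Z, add(SSZ, SSZ)), S^4(Z))
  →1  add(add(SSZ, SSZ), S^4(Z))
  →2  add(S(add(SZ, SSZ)), S^4(Z))
  →3  S(add(add(SZ, SSZ), S^4(Z)))
  →4  S(add(S(add(Z, SSZ)), S^4(Z)))
  →5  S(S(add(add(Z, SSZ), S^4(Z))))

Answer: after 5 steps: S(S(add(add(Z, SSZ), S^4(Z))))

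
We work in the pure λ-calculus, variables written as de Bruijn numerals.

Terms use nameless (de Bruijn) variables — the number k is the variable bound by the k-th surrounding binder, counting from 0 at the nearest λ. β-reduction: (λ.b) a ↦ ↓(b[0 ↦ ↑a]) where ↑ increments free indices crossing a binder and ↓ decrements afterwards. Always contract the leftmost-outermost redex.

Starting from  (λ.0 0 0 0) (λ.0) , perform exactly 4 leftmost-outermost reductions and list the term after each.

Answer: after 4 steps: λ.0

Derivation:
  start: (λ.0 0 0 0) (λ.0)
  step 1: (λ.0) (λ.0) (λ.0) (λ.0)
  step 2: (λ.0) (λ.0) (λ.0)
  step 3: (λ.0) (λ.0)
  step 4: λ.0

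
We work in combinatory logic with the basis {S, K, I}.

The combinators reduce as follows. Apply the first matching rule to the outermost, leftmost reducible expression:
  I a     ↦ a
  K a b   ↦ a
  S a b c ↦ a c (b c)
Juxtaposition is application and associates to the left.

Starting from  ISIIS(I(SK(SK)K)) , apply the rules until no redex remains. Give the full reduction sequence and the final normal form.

  start: ISIIS(I(SK(SK)K))
  [1] SIIS(I(SK(SK)K))
  [2] IS(IS)(I(SK(SK)K))
  [3] S(IS)(I(SK(SK)K))
  [4] SS(I(SK(SK)K))
  [5] SS(SK(SK)K)
  [6] SS(KK(SKK))
  [7] SSK

Answer: normal form = SSK  (in 7 steps)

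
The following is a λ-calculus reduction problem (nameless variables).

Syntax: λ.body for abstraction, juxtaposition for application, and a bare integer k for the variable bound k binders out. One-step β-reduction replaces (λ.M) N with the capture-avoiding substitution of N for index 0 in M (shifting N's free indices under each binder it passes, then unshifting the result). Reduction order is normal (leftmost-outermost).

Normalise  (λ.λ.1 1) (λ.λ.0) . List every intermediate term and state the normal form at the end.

  start: (λ.λ.1 1) (λ.λ.0)
  →1  λ.(λ.λ.0) (λ.λ.0)
  →2  λ.λ.0

Answer: normal form = λ.λ.0  (in 2 steps)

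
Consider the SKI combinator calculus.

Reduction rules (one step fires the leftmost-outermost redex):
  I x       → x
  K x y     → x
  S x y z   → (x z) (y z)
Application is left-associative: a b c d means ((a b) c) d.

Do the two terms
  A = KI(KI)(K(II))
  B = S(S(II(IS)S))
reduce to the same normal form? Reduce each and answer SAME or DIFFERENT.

Answer: DIFFERENT — A ⇓ KI, B ⇓ S(S(SS))

Working:
Term A:
  start: KI(KI)(K(II))
  →1  I(K(II))
  →2  K(II)
  →3  KI

Term B:
  start: S(S(II(IS)S))
  →1  S(S(I(IS)S))
  →2  S(S(ISS))
  →3  S(S(SS))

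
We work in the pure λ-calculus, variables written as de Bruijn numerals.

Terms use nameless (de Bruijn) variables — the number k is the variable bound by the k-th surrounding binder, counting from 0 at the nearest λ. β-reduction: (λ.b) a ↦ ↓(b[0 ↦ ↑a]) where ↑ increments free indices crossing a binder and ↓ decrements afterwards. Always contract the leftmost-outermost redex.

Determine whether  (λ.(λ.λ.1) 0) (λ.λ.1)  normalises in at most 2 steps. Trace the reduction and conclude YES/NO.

Answer: YES — reaches normal form λ.λ.λ.1 in 2 ≤ 2 steps

Working:
  start: (λ.(λ.λ.1) 0) (λ.λ.1)
  →1  (λ.λ.1) (λ.λ.1)
  →2  λ.λ.λ.1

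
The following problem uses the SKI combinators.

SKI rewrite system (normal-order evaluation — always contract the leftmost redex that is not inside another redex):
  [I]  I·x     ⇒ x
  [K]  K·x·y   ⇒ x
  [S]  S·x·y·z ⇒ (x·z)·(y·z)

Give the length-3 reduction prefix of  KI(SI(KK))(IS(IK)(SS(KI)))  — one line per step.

Answer: after 3 steps: S(IK)(SS(KI))

Working:
  start: KI(SI(KK))(IS(IK)(SS(KI)))
  [1] I(IS(IK)(SS(KI)))
  [2] IS(IK)(SS(KI))
  [3] S(IK)(SS(KI))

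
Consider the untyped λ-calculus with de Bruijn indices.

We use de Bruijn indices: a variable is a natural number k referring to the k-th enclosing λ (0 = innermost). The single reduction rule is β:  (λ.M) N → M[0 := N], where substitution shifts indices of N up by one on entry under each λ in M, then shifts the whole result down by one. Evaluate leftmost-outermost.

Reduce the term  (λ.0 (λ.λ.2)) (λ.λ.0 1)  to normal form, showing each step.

  start: (λ.0 (λ.λ.2)) (λ.λ.0 1)
  step 1: (λ.λ.0 1) (λ.λ.λ.λ.0 1)
  step 2: λ.0 (λ.λ.λ.λ.0 1)

Answer: normal form = λ.0 (λ.λ.λ.λ.0 1)  (in 2 steps)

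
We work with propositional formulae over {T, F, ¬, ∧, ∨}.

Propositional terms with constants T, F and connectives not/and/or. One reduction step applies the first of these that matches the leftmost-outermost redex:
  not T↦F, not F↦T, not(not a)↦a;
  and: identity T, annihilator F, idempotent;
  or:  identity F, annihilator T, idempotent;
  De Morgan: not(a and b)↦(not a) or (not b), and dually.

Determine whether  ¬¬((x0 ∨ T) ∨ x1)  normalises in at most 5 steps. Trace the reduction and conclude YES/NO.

  start: ¬¬((x0 ∨ T) ∨ x1)
  step 1: (x0 ∨ T) ∨ x1
  step 2: T ∨ x1
  step 3: T

Answer: YES — reaches normal form T in 3 ≤ 5 steps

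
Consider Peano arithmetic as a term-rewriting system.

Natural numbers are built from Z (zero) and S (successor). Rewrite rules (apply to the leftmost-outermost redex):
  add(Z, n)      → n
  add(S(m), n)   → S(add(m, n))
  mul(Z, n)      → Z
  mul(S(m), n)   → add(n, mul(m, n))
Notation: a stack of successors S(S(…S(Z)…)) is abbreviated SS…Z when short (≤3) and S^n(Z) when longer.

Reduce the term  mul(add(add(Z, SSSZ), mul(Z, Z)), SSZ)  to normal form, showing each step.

  start: mul(add(add(Z, SSSZ), mul(Z, Z)), SSZ)
  →1  mul(add(SSSZ, mul(Z, Z)), SSZ)
  →2  mul(S(add(SSZ, mul(Z, Z))), SSZ)
  →3  add(SSZ, mul(add(SSZ, mul(Z, Z)), SSZ))
  →4  S(add(SZ, mul(add(SSZ, mul(Z, Z)), SSZ)))
  →5  S(S(add(Z, mul(add(SSZ, mul(Z, Z)), SSZ))))
  →6  S(S(mul(add(SSZ, mul(Z, Z)), SSZ)))
  →7  S(S(mul(S(add(SZ, mul(Z, Z))), SSZ)))
  →8  S(S(add(SSZ, mul(add(SZ, mul(Z, Z)), SSZ))))
  →9  S(S(S(add(SZ, mul(add(SZ, mul(Z, Z)), SSZ)))))
  →10  S(S(S(S(add(Z, mul(add(SZ, mul(Z, Z)), SSZ))))))
  →11  S(S(S(S(mul(add(SZ, mul(Z, Z)), SSZ)))))
  →12  S(S(S(S(mul(S(add(Z, mul(Z, Z))), SSZ)))))
  →13  S(S(S(S(add(SSZ, mul(add(Z, mul(Z, Z)), SSZ))))))
  →14  S(S(S(S(S(add(SZ, mul(add(Z, mul(Z, Z)), SSZ)))))))
  →15  S(S(S(S(S(S(add(Z, mul(add(Z, mul(Z, Z)), SSZ))))))))
  →16  S(S(S(S(S(S(mul(add(Z, mul(Z, Z)), SSZ)))))))
  →17  S(S(S(S(S(S(mul(mul(Z, Z), SSZ)))))))
  →18  S(S(S(S(S(S(mul(Z, SSZ)))))))
  →19  S^6(Z)

Answer: normal form = S^6(Z)  (in 19 steps)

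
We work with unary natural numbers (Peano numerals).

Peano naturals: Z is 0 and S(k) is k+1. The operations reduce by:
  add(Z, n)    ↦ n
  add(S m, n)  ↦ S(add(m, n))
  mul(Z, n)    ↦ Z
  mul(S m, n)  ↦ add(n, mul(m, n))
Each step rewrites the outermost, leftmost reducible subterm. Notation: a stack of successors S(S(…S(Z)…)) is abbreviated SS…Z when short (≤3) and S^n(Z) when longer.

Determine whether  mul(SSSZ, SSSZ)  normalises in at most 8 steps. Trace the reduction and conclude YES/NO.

  start: mul(SSSZ, SSSZ)
  step 1: add(SSSZ, mul(SSZ, SSSZ))
  step 2: S(add(SSZ, mul(SSZ, SSSZ)))
  step 3: S(S(add(SZ, mul(SSZ, SSSZ))))
  step 4: S(S(S(add(Z, mul(SSZ, SSSZ)))))
  step 5: S(S(S(mul(SSZ, SSSZ))))
  step 6: S(S(S(add(SSSZ, mul(SZ, SSSZ)))))
  step 7: S(S(S(S(add(SSZ, mul(SZ, SSSZ))))))
  step 8: S(S(S(S(S(add(SZ, mul(SZ, SSSZ)))))))

Answer: NO — after 8 steps the term is S(S(S(S(S(add(SZ, mul(SZ, SSSZ))))))), not yet normal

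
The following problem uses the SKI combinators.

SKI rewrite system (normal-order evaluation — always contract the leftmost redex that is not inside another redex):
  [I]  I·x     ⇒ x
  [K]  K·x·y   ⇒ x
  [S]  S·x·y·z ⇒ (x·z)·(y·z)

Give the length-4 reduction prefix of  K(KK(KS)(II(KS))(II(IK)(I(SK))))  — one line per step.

  start: K(KK(KS)(II(KS))(II(IK)(I(SK))))
  →1  K(K(II(KS))(II(IK)(I(SK))))
  →2  K(II(KS))
  →3  K(I(KS))
  →4  K(KS)

Answer: after 4 steps: K(KS)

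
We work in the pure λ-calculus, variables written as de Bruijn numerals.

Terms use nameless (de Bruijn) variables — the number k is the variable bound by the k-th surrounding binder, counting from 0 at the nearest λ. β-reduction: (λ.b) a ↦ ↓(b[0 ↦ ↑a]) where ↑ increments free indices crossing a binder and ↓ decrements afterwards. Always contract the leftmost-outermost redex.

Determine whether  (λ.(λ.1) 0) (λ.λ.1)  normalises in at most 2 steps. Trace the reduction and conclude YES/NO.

Answer: YES — reaches normal form λ.λ.1 in 2 ≤ 2 steps

Reduction:
  start: (λ.(λ.1) 0) (λ.λ.1)
  step 1: (λ.λ.λ.1) (λ.λ.1)
  step 2: λ.λ.1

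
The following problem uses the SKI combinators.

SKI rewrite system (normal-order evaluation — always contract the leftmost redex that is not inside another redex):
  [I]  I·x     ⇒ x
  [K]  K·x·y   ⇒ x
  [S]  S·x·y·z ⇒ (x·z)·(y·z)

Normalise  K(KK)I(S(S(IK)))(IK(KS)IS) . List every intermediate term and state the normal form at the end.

Answer: normal form = KS  (in 5 steps)

Derivation:
  start: K(KK)I(S(S(IK)))(IK(KS)IS)
  [1] KK(S(S(IK)))(IK(KS)IS)
  [2] K(IK(KS)IS)
  [3] K(K(KS)IS)
  [4] K(KSS)
  [5] KS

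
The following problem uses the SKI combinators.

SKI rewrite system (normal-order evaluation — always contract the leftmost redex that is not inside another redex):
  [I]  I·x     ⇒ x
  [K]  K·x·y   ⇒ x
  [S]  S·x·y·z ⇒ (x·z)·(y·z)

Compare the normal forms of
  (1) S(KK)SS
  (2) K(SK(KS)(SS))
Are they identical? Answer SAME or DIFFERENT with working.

Answer: SAME — A ⇓ K(SS), B ⇓ K(SS)

Reduction:
Term A:
  start: S(KK)SS
  step 1: KKS(SS)
  step 2: K(SS)

Term B:
  start: K(SK(KS)(SS))
  step 1: K(K(SS)(KS(SS)))
  step 2: K(SS)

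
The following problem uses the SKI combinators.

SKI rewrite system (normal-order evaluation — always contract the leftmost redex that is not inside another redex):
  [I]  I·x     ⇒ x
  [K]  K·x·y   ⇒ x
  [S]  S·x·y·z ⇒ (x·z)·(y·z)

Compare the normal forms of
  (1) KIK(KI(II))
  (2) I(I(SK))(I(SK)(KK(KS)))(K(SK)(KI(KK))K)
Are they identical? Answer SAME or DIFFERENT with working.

Term A:
  start: KIK(KI(II))
  step 1: I(KI(II))
  step 2: KI(II)
  step 3: I

Term B:
  start: I(I(SK))(I(SK)(KK(KS)))(K(SK)(KI(KK))K)
  step 1: I(SK)(I(SK)(KK(KS)))(K(SK)(KI(KK))K)
  step 2: SK(I(SK)(KK(KS)))(K(SK)(KI(KK))K)
  step 3: K(K(SK)(KI(KK))K)(I(SK)(KK(KS))(K(SK)(KI(KK))K))
  step 4: K(SK)(KI(KK))K
  step 5: SKK

Answer: DIFFERENT — A ⇓ I, B ⇓ SKK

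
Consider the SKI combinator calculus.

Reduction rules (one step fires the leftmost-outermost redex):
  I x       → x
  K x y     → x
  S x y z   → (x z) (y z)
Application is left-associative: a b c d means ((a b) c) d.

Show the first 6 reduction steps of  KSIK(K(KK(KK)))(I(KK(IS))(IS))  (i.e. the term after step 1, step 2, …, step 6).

  start: KSIK(K(KK(KK)))(I(KK(IS))(IS))
  →1  SK(K(KK(KK)))(I(KK(IS))(IS))
  →2  K(I(KK(IS))(IS))(K(KK(KK))(I(KK(IS))(IS)))
  →3  I(KK(IS))(IS)
  →4  KK(IS)(IS)
  →5  K(IS)
  →6  KS

Answer: after 6 steps: KS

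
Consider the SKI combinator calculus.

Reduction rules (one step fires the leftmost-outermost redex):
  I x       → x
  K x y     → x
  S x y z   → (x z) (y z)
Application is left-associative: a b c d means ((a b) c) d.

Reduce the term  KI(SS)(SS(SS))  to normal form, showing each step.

  start: KI(SS)(SS(SS))
  [1] I(SS(SS))
  [2] SS(SS)

Answer: normal form = SS(SS)  (in 2 steps)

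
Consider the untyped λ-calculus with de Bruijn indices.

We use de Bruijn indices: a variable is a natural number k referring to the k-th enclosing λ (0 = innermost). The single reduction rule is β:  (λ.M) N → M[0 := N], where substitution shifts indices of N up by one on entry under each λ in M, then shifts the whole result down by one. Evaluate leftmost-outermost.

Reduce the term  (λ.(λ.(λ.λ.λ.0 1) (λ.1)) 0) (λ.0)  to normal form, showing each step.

Answer: normal form = λ.λ.0 1  (in 3 steps)

Working:
  start: (λ.(λ.(λ.λ.λ.0 1) (λ.1)) 0) (λ.0)
  →1  (λ.(λ.λ.λ.0 1) (λ.1)) (λ.0)
  →2  (λ.λ.λ.0 1) (λ.λ.0)
  →3  λ.λ.0 1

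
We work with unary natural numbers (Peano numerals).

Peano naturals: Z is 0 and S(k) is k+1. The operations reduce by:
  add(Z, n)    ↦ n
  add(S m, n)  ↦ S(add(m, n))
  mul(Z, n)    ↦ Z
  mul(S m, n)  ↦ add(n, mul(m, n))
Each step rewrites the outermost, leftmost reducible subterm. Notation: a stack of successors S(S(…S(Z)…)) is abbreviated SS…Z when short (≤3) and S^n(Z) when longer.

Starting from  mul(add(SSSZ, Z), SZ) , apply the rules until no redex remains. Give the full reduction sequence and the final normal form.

  start: mul(add(SSSZ, Z), SZ)
  step 1: mul(S(add(SSZ, Z)), SZ)
  step 2: add(SZ, mul(add(SSZ, Z), SZ))
  step 3: S(add(Z, mul(add(SSZ, Z), SZ)))
  step 4: S(mul(add(SSZ, Z), SZ))
  step 5: S(mul(S(add(SZ, Z)), SZ))
  step 6: S(add(SZ, mul(add(SZ, Z), SZ)))
  step 7: S(S(add(Z, mul(add(SZ, Z), SZ))))
  step 8: S(S(mul(add(SZ, Z), SZ)))
  step 9: S(S(mul(S(add(Z, Z)), SZ)))
  step 10: S(S(add(SZ, mul(add(Z, Z), SZ))))
  step 11: S(S(S(add(Z, mul(add(Z, Z), SZ)))))
  step 12: S(S(S(mul(add(Z, Z), SZ))))
  step 13: S(S(S(mul(Z, SZ))))
  step 14: SSSZ

Answer: normal form = SSSZ  (in 14 steps)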